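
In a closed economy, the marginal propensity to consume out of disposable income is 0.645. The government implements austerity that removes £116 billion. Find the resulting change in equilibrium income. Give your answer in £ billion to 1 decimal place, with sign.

Expenditure multiplier = 1/(1 − MPC) = 1/(1 − 0.645) = 1/0.355 ≈ 2.817.
ΔY = k × ΔG = (−£116 billion) / 0.355 ≈ −£326.8 billion.

−£326.8 billion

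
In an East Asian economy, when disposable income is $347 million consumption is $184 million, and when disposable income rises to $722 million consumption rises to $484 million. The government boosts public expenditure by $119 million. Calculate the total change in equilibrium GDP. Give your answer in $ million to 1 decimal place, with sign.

+$595.0 million

MPC = ΔC/ΔYd = (484 − 184)/(722 − 347) = 300/375 = 0.8.
Expenditure multiplier = 1/(1 − MPC) = 1/(1 − 0.8) = 1/0.2 = 5.
ΔY = k × ΔG = (+$119 million) / 0.2 = +$595 million.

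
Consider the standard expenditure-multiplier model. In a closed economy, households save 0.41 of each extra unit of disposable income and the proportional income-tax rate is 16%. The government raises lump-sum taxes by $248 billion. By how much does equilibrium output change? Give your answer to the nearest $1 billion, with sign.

MPC = 1 − MPS = 1 − 0.41 = 0.59.
A lump-sum tax change of +$248 billion shifts disposable income by −$248 billion; first-round consumption changes by −c × ΔT = −0.59 × (+$248 billion) = −$146.32 billion.
Expenditure multiplier = 1/(1 − c(1−t)) = 1/(1 − 0.59×0.84) = 1/0.5044 ≈ 1.983.
The tax multiplier is −c × k ≈ −1.17, so ΔY = k × (−c·ΔT) = (−$146.32 billion) / 0.5044 ≈ −$290 billion.

−$290 billion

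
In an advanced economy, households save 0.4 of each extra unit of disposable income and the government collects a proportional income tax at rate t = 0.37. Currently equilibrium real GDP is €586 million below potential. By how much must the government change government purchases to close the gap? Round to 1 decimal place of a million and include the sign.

+€364.5 million

MPC = 1 − MPS = 1 − 0.4 = 0.6.
Spending multiplier = 1/(1 − c(1−t)) = 1/(1 − 0.6×0.63) = 1/0.622 ≈ 1.608.
Need ΔY = +€586 million, so ΔG = ΔY/k = (+€586 million) × 0.622 ≈ +€364.5 million.
The government should increase government purchases by €364.5 million.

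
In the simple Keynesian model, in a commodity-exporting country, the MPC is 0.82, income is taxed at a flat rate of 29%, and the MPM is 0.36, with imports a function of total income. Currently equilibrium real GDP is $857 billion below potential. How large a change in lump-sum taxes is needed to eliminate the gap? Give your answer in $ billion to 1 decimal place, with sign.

Spending multiplier = 1/(1 − c(1−t) + m) = 1/(1 − 0.82×0.71 + 0.36) = 1/0.7778 ≈ 1.286.
Tax multiplier = −c·k = −0.82/0.7778 ≈ −1.054. Need ΔY = +$857 billion, so ΔT = ΔY/(−c·k) = −(+$857 billion) × 0.7778 / 0.82 ≈ −$812.9 billion.
The government should cut lump-sum taxes by $812.9 billion.

−$812.9 billion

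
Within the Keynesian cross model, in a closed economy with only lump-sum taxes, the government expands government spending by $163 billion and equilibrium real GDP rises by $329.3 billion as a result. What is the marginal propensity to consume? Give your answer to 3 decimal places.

Implied spending multiplier k = ΔY/ΔG = 329.3/163 ≈ 2.0202.
Since k = 1/(1 − MPC), MPC = 1 − 1/k = 1 − ΔG/ΔY = 1 − 163/329.3 ≈ 0.505.

0.505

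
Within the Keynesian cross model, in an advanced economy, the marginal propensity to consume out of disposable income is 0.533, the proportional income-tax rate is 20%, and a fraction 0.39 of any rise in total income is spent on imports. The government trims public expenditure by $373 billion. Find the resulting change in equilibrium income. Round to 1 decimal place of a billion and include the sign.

−$387.1 billion

Spending multiplier = 1/(1 − c(1−t) + m) = 1/(1 − 0.533×0.8 + 0.39) = 1/0.9636 ≈ 1.038.
ΔY = k × ΔG = (−$373 billion) / 0.9636 ≈ −$387.1 billion.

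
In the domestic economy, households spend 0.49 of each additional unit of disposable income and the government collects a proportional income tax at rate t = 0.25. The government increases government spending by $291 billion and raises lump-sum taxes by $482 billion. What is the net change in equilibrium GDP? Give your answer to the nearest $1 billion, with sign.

Expenditure multiplier = 1/(1 − c(1−t)) = 1/(1 − 0.49×0.75) = 1/0.6325 ≈ 1.581.
ΔG contributes k·ΔG = (+$291 billion) / 0.6325 ≈ +$460.1 billion.
ΔT of +$482 billion changes first-round spending by −c·ΔT = −$236.18 billion, contributing k·(−c·ΔT) = (−$236.18 billion) / 0.6325 ≈ −$373.4 billion.
Net ΔY = k(ΔG − c·ΔT) = (+$54.82 billion) / 0.6325 ≈ +$87 billion.

+$87 billion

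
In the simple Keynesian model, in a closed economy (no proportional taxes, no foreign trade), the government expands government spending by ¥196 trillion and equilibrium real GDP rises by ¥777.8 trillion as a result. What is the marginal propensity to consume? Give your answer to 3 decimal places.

Implied spending multiplier k = ΔY/ΔG = 777.8/196 ≈ 3.9684.
Since k = 1/(1 − MPC), MPC = 1 − 1/k = 1 − ΔG/ΔY = 1 − 196/777.8 ≈ 0.748.

0.748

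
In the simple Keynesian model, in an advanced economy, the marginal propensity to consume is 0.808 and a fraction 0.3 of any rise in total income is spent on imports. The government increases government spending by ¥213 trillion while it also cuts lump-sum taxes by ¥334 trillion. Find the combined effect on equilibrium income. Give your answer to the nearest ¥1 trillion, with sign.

Expenditure multiplier = 1/(1 − c + m) = 1/(1 − 0.808 + 0.3) = 1/0.492 ≈ 2.033.
ΔG contributes k·ΔG = (+¥213 trillion) / 0.492 ≈ +¥432.9 trillion.
ΔT of −¥334 trillion changes first-round spending by −c·ΔT = +¥269.872 trillion, contributing k·(−c·ΔT) = (+¥269.872 trillion) / 0.492 ≈ +¥548.5 trillion.
Net ΔY = k(ΔG − c·ΔT) = (+¥482.872 trillion) / 0.492 ≈ +¥981 trillion.

+¥981 trillion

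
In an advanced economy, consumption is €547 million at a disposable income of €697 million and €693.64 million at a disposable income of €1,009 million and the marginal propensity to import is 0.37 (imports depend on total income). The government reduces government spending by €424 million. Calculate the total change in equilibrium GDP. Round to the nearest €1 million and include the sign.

MPC = ΔC/ΔYd = (693.64 − 547)/(1,009 − 697) = 146.64/312 = 0.47.
Spending multiplier = 1/(1 − c + m) = 1/(1 − 0.47 + 0.37) = 1/0.9 ≈ 1.111.
ΔY = k × ΔG = (−€424 million) / 0.9 ≈ −€471 million.

−€471 million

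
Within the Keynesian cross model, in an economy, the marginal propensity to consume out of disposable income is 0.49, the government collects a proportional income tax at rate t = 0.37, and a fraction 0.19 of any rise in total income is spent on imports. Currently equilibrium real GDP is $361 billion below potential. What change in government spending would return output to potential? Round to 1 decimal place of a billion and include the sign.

Spending multiplier = 1/(1 − c(1−t) + m) = 1/(1 − 0.49×0.63 + 0.19) = 1/0.8813 ≈ 1.135.
Need ΔY = +$361 billion, so ΔG = ΔY/k = (+$361 billion) × 0.8813 ≈ +$318.1 billion.
The government should increase government spending by $318.1 billion.

+$318.1 billion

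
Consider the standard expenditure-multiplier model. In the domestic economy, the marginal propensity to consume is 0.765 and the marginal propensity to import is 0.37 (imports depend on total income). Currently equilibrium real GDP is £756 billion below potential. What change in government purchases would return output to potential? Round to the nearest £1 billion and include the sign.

Spending multiplier = 1/(1 − c + m) = 1/(1 − 0.765 + 0.37) = 1/0.605 ≈ 1.653.
Need ΔY = +£756 billion, so ΔG = ΔY/k = (+£756 billion) × 0.605 ≈ +£457 billion.
The government should increase government purchases by £457 billion.

+£457 billion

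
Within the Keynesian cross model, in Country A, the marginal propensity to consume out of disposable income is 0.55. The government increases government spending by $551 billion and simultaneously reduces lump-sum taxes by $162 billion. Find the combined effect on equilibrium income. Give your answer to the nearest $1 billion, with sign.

Expenditure multiplier = 1/(1 − MPC) = 1/(1 − 0.55) = 1/0.45 ≈ 2.222.
ΔG contributes k·ΔG = (+$551 billion) / 0.45 ≈ +$1,224.4 billion.
ΔT of −$162 billion changes first-round spending by −c·ΔT = +$89.1 billion, contributing k·(−c·ΔT) = (+$89.1 billion) / 0.45 = +$198 billion.
Net ΔY = k(ΔG − c·ΔT) = (+$640.1 billion) / 0.45 ≈ +$1,422 billion.

+$1,422 billion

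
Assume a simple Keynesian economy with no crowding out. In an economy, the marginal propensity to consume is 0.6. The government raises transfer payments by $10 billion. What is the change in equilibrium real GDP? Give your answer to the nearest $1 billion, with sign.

The transfer change shifts disposable income by +$10 billion, so first-round consumption changes by c·ΔTR = 0.6 × (+$10 billion) = +$6 billion.
Expenditure multiplier = 1/(1 − MPC) = 1/(1 − 0.6) = 1/0.4 = 2.5.
The transfer multiplier is c × k = 1.5, so ΔY = k × (c·ΔTR) = (+$6 billion) / 0.4 = +$15 billion.

+$15 billion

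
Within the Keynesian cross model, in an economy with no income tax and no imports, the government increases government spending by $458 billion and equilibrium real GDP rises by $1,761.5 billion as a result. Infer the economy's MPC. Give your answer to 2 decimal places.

Implied spending multiplier k = ΔY/ΔG = 1,761.5/458 ≈ 3.8461.
Since k = 1/(1 − MPC), MPC = 1 − 1/k = 1 − ΔG/ΔY = 1 − 458/1,761.5 ≈ 0.74.

0.74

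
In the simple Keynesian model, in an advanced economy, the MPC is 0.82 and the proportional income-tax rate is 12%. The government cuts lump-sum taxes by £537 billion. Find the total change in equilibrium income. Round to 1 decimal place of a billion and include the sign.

A lump-sum tax change of −£537 billion shifts disposable income by +£537 billion; first-round consumption changes by −c × ΔT = −0.82 × (−£537 billion) = +£440.34 billion.
Expenditure multiplier = 1/(1 − c(1−t)) = 1/(1 − 0.82×0.88) = 1/0.2784 ≈ 3.592.
The tax multiplier is −c × k ≈ −2.945, so ΔY = k × (−c·ΔT) = (+£440.34 billion) / 0.2784 ≈ +£1,581.7 billion.

+£1,581.7 billion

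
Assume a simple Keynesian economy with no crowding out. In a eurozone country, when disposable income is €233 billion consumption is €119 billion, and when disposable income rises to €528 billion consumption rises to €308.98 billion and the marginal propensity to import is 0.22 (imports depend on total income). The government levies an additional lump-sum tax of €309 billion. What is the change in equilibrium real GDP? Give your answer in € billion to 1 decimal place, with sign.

MPC = ΔC/ΔYd = (308.98 − 119)/(528 − 233) = 189.98/295 = 0.644.
A lump-sum tax change of +€309 billion shifts disposable income by −€309 billion; first-round consumption changes by −c × ΔT = −0.644 × (+€309 billion) = −€198.996 billion.
Expenditure multiplier = 1/(1 − c + m) = 1/(1 − 0.644 + 0.22) = 1/0.576 ≈ 1.736.
The tax multiplier is −c × k ≈ −1.118, so ΔY = k × (−c·ΔT) = (−€198.996 billion) / 0.576 ≈ −€345.5 billion.

−€345.5 billion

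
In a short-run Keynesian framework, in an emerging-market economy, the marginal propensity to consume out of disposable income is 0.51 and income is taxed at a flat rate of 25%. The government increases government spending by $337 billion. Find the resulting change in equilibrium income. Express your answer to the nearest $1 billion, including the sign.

Expenditure multiplier = 1/(1 − c(1−t)) = 1/(1 − 0.51×0.75) = 1/0.6175 ≈ 1.619.
ΔY = k × ΔG = (+$337 billion) / 0.6175 ≈ +$546 billion.

+$546 billion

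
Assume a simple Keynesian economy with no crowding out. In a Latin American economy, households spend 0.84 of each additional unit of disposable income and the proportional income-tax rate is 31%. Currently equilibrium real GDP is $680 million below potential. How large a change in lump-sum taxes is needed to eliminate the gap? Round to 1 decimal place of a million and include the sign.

Spending multiplier = 1/(1 − c(1−t)) = 1/(1 − 0.84×0.69) = 1/0.4204 ≈ 2.379.
Tax multiplier = −c·k = −0.84/0.4204 ≈ −1.998. Need ΔY = +$680 million, so ΔT = ΔY/(−c·k) = −(+$680 million) × 0.4204 / 0.84 ≈ −$340.3 million.
The government should cut lump-sum taxes by $340.3 million.

−$340.3 million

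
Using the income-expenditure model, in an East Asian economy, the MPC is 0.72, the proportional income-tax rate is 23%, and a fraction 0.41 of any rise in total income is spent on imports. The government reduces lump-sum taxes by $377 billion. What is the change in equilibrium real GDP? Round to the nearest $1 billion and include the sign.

+$317 billion

A lump-sum tax change of −$377 billion shifts disposable income by +$377 billion; first-round consumption changes by −c × ΔT = −0.72 × (−$377 billion) = +$271.44 billion.
Expenditure multiplier = 1/(1 − c(1−t) + m) = 1/(1 − 0.72×0.77 + 0.41) = 1/0.8556 ≈ 1.169.
The tax multiplier is −c × k ≈ −0.842, so ΔY = k × (−c·ΔT) = (+$271.44 billion) / 0.8556 ≈ +$317 billion.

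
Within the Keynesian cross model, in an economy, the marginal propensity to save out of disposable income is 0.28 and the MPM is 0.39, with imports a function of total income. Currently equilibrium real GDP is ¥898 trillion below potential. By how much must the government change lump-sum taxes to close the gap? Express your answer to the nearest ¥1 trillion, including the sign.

−¥836 trillion

MPC = 1 − MPS = 1 − 0.28 = 0.72.
Spending multiplier = 1/(1 − c + m) = 1/(1 − 0.72 + 0.39) = 1/0.67 ≈ 1.493.
Tax multiplier = −c·k = −0.72/0.67 ≈ −1.075. Need ΔY = +¥898 trillion, so ΔT = ΔY/(−c·k) = −(+¥898 trillion) × 0.67 / 0.72 ≈ −¥836 trillion.
The government should cut lump-sum taxes by ¥836 trillion.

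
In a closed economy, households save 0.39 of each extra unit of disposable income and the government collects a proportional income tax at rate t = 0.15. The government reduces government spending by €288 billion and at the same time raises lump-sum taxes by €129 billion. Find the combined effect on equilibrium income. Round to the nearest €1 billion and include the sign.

−€762 billion

MPC = 1 − MPS = 1 − 0.39 = 0.61.
Expenditure multiplier = 1/(1 − c(1−t)) = 1/(1 − 0.61×0.85) = 1/0.4815 ≈ 2.077.
ΔG contributes k·ΔG = (−€288 billion) / 0.4815 ≈ −€598.1 billion.
ΔT of +€129 billion changes first-round spending by −c·ΔT = −€78.69 billion, contributing k·(−c·ΔT) = (−€78.69 billion) / 0.4815 ≈ −€163.4 billion.
Net ΔY = k(ΔG − c·ΔT) = (−€366.69 billion) / 0.4815 ≈ −€762 billion.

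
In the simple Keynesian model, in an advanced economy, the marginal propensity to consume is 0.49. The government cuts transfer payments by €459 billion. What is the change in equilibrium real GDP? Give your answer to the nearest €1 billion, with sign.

−€441 billion

The transfer change shifts disposable income by −€459 billion, so first-round consumption changes by c·ΔTR = 0.49 × (−€459 billion) = −€224.91 billion.
Expenditure multiplier = 1/(1 − MPC) = 1/(1 − 0.49) = 1/0.51 ≈ 1.961.
The transfer multiplier is c × k ≈ 0.961, so ΔY = k × (c·ΔTR) = (−€224.91 billion) / 0.51 = −€441 billion.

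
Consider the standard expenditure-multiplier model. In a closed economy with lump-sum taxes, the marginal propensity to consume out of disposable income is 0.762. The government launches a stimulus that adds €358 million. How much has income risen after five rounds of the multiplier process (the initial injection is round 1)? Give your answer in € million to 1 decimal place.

Round 1 adds ΔG = €358 million; each later round is MPC = 0.762 times the previous.
After 5 rounds: 358 + 272.796 + 207.870552 + 158.397360624 + 120.698788795488 = ΔG·(1 − c^5)/(1 − c) = 358 × (1 − 0.256906360508832)/0.238 ≈ €1,117.8 million.

€1,117.8 million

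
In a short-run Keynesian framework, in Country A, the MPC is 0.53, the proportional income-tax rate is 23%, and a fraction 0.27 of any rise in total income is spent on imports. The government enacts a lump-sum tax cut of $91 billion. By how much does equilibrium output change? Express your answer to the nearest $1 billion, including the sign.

+$56 billion

A lump-sum tax change of −$91 billion shifts disposable income by +$91 billion; first-round consumption changes by −c × ΔT = −0.53 × (−$91 billion) = +$48.23 billion.
Expenditure multiplier = 1/(1 − c(1−t) + m) = 1/(1 − 0.53×0.77 + 0.27) = 1/0.8619 ≈ 1.16.
The tax multiplier is −c × k ≈ −0.615, so ΔY = k × (−c·ΔT) = (+$48.23 billion) / 0.8619 ≈ +$56 billion.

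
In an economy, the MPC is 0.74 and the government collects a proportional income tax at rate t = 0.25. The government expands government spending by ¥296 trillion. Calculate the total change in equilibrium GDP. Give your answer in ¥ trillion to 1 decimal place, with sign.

+¥665.2 trillion

Expenditure multiplier = 1/(1 − c(1−t)) = 1/(1 − 0.74×0.75) = 1/0.445 ≈ 2.247.
ΔY = k × ΔG = (+¥296 trillion) / 0.445 ≈ +¥665.2 trillion.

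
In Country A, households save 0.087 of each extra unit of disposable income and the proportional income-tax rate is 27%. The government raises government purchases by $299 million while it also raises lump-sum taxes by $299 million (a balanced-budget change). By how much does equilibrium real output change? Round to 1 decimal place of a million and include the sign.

+$78.0 million

MPC = 1 − MPS = 1 − 0.087 = 0.913.
Expenditure multiplier = 1/(1 − c(1−t)) = 1/(1 − 0.913×0.73) = 1/0.33351 ≈ 2.998.
ΔG contributes k·ΔG = (+$299 million) / 0.33351 ≈ +$896.5 million.
ΔT of +$299 million changes first-round spending by −c·ΔT = −$272.987 million, contributing k·(−c·ΔT) = (−$272.987 million) / 0.33351 ≈ −$818.5 million.
Net ΔY = k(ΔG − c·ΔT) = (+$26.013 million) / 0.33351 ≈ +$78 million.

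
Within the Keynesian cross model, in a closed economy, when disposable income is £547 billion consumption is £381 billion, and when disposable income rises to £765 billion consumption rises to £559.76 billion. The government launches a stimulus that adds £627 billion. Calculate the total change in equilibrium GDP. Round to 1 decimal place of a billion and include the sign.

MPC = ΔC/ΔYd = (559.76 − 381)/(765 − 547) = 178.76/218 = 0.82.
Spending multiplier = 1/(1 − MPC) = 1/(1 − 0.82) = 1/0.18 ≈ 5.556.
ΔY = k × ΔG = (+£627 billion) / 0.18 ≈ +£3,483.3 billion.

+£3,483.3 billion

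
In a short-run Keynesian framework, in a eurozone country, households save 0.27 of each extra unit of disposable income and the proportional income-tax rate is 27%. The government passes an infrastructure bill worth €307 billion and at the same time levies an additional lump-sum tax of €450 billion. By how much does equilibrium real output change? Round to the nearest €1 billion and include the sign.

−€46 billion

MPC = 1 − MPS = 1 − 0.27 = 0.73.
Expenditure multiplier = 1/(1 − c(1−t)) = 1/(1 − 0.73×0.73) = 1/0.4671 ≈ 2.141.
ΔG contributes k·ΔG = (+€307 billion) / 0.4671 ≈ +€657.2 billion.
ΔT of +€450 billion changes first-round spending by −c·ΔT = −€328.5 billion, contributing k·(−c·ΔT) = (−€328.5 billion) / 0.4671 ≈ −€703.3 billion.
Net ΔY = k(ΔG − c·ΔT) = (−€21.5 billion) / 0.4671 ≈ −€46 billion.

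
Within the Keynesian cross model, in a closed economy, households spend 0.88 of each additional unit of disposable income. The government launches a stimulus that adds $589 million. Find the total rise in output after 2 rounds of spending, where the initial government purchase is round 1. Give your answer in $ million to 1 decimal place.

$1,107.3 million

Round 1 adds ΔG = $589 million; each later round is MPC = 0.88 times the previous.
After 2 rounds: 589 + 518.32 = ΔG·(1 − c^2)/(1 − c) = 589 × (1 − 0.7744)/0.12 ≈ $1,107.3 million.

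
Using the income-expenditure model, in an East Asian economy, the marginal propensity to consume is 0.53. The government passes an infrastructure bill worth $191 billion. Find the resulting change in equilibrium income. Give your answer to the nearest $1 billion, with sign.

+$406 billion

Expenditure multiplier = 1/(1 − MPC) = 1/(1 − 0.53) = 1/0.47 ≈ 2.128.
ΔY = k × ΔG = (+$191 billion) / 0.47 ≈ +$406 billion.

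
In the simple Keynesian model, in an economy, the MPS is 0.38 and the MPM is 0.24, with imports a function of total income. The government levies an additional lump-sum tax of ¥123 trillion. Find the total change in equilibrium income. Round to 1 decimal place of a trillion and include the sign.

−¥123.0 trillion

MPC = 1 − MPS = 1 − 0.38 = 0.62.
A lump-sum tax change of +¥123 trillion shifts disposable income by −¥123 trillion; first-round consumption changes by −c × ΔT = −0.62 × (+¥123 trillion) = −¥76.26 trillion.
Expenditure multiplier = 1/(1 − c + m) = 1/(1 − 0.62 + 0.24) = 1/0.62 ≈ 1.613.
The tax multiplier is −c × k = −1, so ΔY = k × (−c·ΔT) = (−¥76.26 trillion) / 0.62 = −¥123 trillion.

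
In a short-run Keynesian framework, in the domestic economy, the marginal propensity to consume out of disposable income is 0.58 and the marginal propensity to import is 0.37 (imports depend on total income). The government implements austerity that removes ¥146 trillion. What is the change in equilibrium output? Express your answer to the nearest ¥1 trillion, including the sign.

Spending multiplier = 1/(1 − c + m) = 1/(1 − 0.58 + 0.37) = 1/0.79 ≈ 1.266.
ΔY = k × ΔG = (−¥146 trillion) / 0.79 ≈ −¥185 trillion.

−¥185 trillion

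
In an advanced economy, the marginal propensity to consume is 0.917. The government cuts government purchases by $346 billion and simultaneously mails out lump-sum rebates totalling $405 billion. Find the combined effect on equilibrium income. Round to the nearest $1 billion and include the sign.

Expenditure multiplier = 1/(1 − MPC) = 1/(1 − 0.917) = 1/0.083 ≈ 12.048.
ΔG contributes k·ΔG = (−$346 billion) / 0.083 ≈ −$4,168.7 billion.
ΔT of −$405 billion changes first-round spending by −c·ΔT = +$371.385 billion, contributing k·(−c·ΔT) = (+$371.385 billion) / 0.083 ≈ +$4,474.5 billion.
Net ΔY = k(ΔG − c·ΔT) = (+$25.385 billion) / 0.083 ≈ +$306 billion.

+$306 billion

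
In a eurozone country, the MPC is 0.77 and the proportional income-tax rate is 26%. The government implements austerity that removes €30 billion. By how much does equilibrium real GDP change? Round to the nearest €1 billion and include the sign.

−€70 billion

Government-spending multiplier = 1/(1 − c(1−t)) = 1/(1 − 0.77×0.74) = 1/0.4302 ≈ 2.325.
ΔY = k × ΔG = (−€30 billion) / 0.4302 ≈ −€70 billion.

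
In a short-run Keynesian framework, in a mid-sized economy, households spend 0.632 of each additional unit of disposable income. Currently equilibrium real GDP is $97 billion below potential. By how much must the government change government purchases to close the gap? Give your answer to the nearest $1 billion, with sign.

Spending multiplier = 1/(1 − MPC) = 1/(1 − 0.632) = 1/0.368 ≈ 2.717.
Need ΔY = +$97 billion, so ΔG = ΔY/k = (+$97 billion) × 0.368 ≈ +$36 billion.
The government should increase government purchases by $36 billion.

+$36 billion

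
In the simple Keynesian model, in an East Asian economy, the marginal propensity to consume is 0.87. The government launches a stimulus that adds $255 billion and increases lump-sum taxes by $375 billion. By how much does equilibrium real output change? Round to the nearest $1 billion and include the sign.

−$548 billion

Expenditure multiplier = 1/(1 − MPC) = 1/(1 − 0.87) = 1/0.13 ≈ 7.692.
ΔG contributes k·ΔG = (+$255 billion) / 0.13 ≈ +$1,961.5 billion.
ΔT of +$375 billion changes first-round spending by −c·ΔT = −$326.25 billion, contributing k·(−c·ΔT) = (−$326.25 billion) / 0.13 ≈ −$2,509.6 billion.
Net ΔY = k(ΔG − c·ΔT) = (−$71.25 billion) / 0.13 ≈ −$548 billion.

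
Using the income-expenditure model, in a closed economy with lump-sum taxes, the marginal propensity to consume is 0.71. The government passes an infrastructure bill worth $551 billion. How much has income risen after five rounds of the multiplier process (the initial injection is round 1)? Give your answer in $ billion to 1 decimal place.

Round 1 adds ΔG = $551 billion; each later round is MPC = 0.71 times the previous.
After 5 rounds: 551 + 391.21 + 277.7591 + 197.208961 + 140.01836231 = ΔG·(1 − c^5)/(1 − c) = 551 × (1 − 0.1804229351)/0.29 ≈ $1,557.2 billion.

$1,557.2 billion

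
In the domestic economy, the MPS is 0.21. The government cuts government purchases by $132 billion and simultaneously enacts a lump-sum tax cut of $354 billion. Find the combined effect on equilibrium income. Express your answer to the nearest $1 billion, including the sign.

+$703 billion

MPC = 1 − MPS = 1 − 0.21 = 0.79.
Expenditure multiplier = 1/(1 − MPC) = 1/(1 − 0.79) = 1/0.21 ≈ 4.762.
ΔG contributes k·ΔG = (−$132 billion) / 0.21 ≈ −$628.6 billion.
ΔT of −$354 billion changes first-round spending by −c·ΔT = +$279.66 billion, contributing k·(−c·ΔT) = (+$279.66 billion) / 0.21 ≈ +$1,331.7 billion.
Net ΔY = k(ΔG − c·ΔT) = (+$147.66 billion) / 0.21 ≈ +$703 billion.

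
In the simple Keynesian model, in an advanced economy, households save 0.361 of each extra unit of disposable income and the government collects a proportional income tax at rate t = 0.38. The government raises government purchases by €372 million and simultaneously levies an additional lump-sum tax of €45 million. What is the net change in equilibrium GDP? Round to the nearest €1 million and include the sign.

MPC = 1 − MPS = 1 − 0.361 = 0.639.
Expenditure multiplier = 1/(1 − c(1−t)) = 1/(1 − 0.639×0.62) = 1/0.60382 ≈ 1.656.
ΔG contributes k·ΔG = (+€372 million) / 0.60382 ≈ +€616.1 million.
ΔT of +€45 million changes first-round spending by −c·ΔT = −€28.755 million, contributing k·(−c·ΔT) = (−€28.755 million) / 0.60382 ≈ −€47.6 million.
Net ΔY = k(ΔG − c·ΔT) = (+€343.245 million) / 0.60382 ≈ +€568 million.

+€568 million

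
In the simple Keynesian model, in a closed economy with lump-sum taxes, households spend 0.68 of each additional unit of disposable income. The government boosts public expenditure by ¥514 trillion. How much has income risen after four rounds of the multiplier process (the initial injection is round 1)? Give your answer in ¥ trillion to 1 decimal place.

Round 1 adds ΔG = ¥514 trillion; each later round is MPC = 0.68 times the previous.
After 4 rounds: 514 + 349.52 + 237.6736 + 161.618048 = ΔG·(1 − c^4)/(1 − c) = 514 × (1 − 0.21381376)/0.32 ≈ ¥1,262.8 trillion.

¥1,262.8 trillion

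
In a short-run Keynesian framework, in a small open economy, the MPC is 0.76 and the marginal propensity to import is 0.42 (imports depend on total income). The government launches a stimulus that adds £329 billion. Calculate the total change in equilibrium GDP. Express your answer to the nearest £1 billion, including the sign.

Spending multiplier = 1/(1 − c + m) = 1/(1 − 0.76 + 0.42) = 1/0.66 ≈ 1.515.
ΔY = k × ΔG = (+£329 billion) / 0.66 ≈ +£498 billion.

+£498 billion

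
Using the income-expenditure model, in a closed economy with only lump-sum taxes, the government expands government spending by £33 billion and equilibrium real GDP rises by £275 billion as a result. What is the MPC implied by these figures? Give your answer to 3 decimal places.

Implied spending multiplier k = ΔY/ΔG = 275/33 ≈ 8.3333.
Since k = 1/(1 − MPC), MPC = 1 − 1/k = 1 − ΔG/ΔY = 1 − 33/275 = 0.880.

0.880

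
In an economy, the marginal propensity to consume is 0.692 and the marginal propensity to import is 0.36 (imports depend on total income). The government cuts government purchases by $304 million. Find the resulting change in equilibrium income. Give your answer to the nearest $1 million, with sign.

−$455 million

Expenditure multiplier = 1/(1 − c + m) = 1/(1 − 0.692 + 0.36) = 1/0.668 ≈ 1.497.
ΔY = k × ΔG = (−$304 million) / 0.668 ≈ −$455 million.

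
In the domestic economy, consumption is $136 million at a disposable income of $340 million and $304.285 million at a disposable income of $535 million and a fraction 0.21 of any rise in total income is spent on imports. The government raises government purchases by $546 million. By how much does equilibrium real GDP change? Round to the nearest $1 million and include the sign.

+$1,573 million

MPC = ΔC/ΔYd = (304.285 − 136)/(535 − 340) = 168.285/195 = 0.863.
Spending multiplier = 1/(1 − c + m) = 1/(1 − 0.863 + 0.21) = 1/0.347 ≈ 2.882.
ΔY = k × ΔG = (+$546 million) / 0.347 ≈ +$1,573 million.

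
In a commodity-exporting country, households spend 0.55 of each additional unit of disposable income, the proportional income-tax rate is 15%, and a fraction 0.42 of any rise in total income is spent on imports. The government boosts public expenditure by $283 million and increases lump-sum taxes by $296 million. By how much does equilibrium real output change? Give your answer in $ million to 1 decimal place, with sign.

+$126.2 million

Expenditure multiplier = 1/(1 − c(1−t) + m) = 1/(1 − 0.55×0.85 + 0.42) = 1/0.9525 ≈ 1.05.
ΔG contributes k·ΔG = (+$283 million) / 0.9525 ≈ +$297.1 million.
ΔT of +$296 million changes first-round spending by −c·ΔT = −$162.8 million, contributing k·(−c·ΔT) = (−$162.8 million) / 0.9525 ≈ −$170.9 million.
Net ΔY = k(ΔG − c·ΔT) = (+$120.2 million) / 0.9525 ≈ +$126.2 million.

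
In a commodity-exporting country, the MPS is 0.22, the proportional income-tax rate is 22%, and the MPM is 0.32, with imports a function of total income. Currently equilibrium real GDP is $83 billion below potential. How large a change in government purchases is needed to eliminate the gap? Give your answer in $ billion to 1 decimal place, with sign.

+$59.1 billion

MPC = 1 − MPS = 1 − 0.22 = 0.78.
Spending multiplier = 1/(1 − c(1−t) + m) = 1/(1 − 0.78×0.78 + 0.32) = 1/0.7116 ≈ 1.405.
Need ΔY = +$83 billion, so ΔG = ΔY/k = (+$83 billion) × 0.7116 ≈ +$59.1 billion.
The government should increase government purchases by $59.1 billion.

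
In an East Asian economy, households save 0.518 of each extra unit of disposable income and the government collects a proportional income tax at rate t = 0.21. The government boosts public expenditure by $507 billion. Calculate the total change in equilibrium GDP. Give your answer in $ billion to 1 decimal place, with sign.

MPC = 1 − MPS = 1 − 0.518 = 0.482.
Spending multiplier = 1/(1 − c(1−t)) = 1/(1 − 0.482×0.79) = 1/0.61922 ≈ 1.615.
ΔY = k × ΔG = (+$507 billion) / 0.61922 ≈ +$818.8 billion.

+$818.8 billion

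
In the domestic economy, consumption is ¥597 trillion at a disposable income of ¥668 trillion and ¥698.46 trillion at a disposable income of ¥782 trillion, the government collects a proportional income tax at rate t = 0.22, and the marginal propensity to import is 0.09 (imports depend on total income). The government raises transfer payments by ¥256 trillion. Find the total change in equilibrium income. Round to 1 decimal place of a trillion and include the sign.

MPC = ΔC/ΔYd = (698.46 − 597)/(782 − 668) = 101.46/114 = 0.89.
The transfer change shifts disposable income by +¥256 trillion, so first-round consumption changes by c·ΔTR = 0.89 × (+¥256 trillion) = +¥227.84 trillion.
Expenditure multiplier = 1/(1 − c(1−t) + m) = 1/(1 − 0.89×0.78 + 0.09) = 1/0.3958 ≈ 2.527.
The transfer multiplier is c × k ≈ 2.249, so ΔY = k × (c·ΔTR) = (+¥227.84 trillion) / 0.3958 ≈ +¥575.6 trillion.

+¥575.6 trillion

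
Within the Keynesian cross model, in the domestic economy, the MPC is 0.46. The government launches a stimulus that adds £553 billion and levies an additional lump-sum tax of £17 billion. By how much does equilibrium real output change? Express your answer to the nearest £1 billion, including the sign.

Expenditure multiplier = 1/(1 − MPC) = 1/(1 − 0.46) = 1/0.54 ≈ 1.852.
ΔG contributes k·ΔG = (+£553 billion) / 0.54 ≈ +£1,024.1 billion.
ΔT of +£17 billion changes first-round spending by −c·ΔT = −£7.82 billion, contributing k·(−c·ΔT) = (−£7.82 billion) / 0.54 ≈ −£14.5 billion.
Net ΔY = k(ΔG − c·ΔT) = (+£545.18 billion) / 0.54 ≈ +£1,010 billion.

+£1,010 billion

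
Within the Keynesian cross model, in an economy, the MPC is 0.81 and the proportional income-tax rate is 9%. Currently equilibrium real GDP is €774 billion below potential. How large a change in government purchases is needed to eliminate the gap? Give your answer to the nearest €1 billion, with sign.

Spending multiplier = 1/(1 − c(1−t)) = 1/(1 − 0.81×0.91) = 1/0.2629 ≈ 3.804.
Need ΔY = +€774 billion, so ΔG = ΔY/k = (+€774 billion) × 0.2629 ≈ +€203 billion.
The government should increase government purchases by €203 billion.

+€203 billion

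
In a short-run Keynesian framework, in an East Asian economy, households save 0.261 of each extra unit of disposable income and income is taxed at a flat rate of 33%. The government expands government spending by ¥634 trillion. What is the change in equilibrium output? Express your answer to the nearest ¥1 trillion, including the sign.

+¥1,256 trillion

MPC = 1 − MPS = 1 − 0.261 = 0.739.
Government-spending multiplier = 1/(1 − c(1−t)) = 1/(1 − 0.739×0.67) = 1/0.50487 ≈ 1.981.
ΔY = k × ΔG = (+¥634 trillion) / 0.50487 ≈ +¥1,256 trillion.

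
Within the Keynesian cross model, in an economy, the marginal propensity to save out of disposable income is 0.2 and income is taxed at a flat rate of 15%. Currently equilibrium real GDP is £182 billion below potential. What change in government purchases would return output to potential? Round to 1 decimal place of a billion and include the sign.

+£58.2 billion

MPC = 1 − MPS = 1 − 0.2 = 0.8.
Spending multiplier = 1/(1 − c(1−t)) = 1/(1 − 0.8×0.85) = 1/0.32 = 3.125.
Need ΔY = +£182 billion, so ΔG = ΔY/k = (+£182 billion) × 0.32 ≈ +£58.2 billion.
The government should increase government purchases by £58.2 billion.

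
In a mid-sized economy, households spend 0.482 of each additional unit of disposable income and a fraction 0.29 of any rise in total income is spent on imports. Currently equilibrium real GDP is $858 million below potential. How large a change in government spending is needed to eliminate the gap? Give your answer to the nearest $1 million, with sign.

+$693 million

Spending multiplier = 1/(1 − c + m) = 1/(1 − 0.482 + 0.29) = 1/0.808 ≈ 1.238.
Need ΔY = +$858 million, so ΔG = ΔY/k = (+$858 million) × 0.808 ≈ +$693 million.
The government should increase government spending by $693 million.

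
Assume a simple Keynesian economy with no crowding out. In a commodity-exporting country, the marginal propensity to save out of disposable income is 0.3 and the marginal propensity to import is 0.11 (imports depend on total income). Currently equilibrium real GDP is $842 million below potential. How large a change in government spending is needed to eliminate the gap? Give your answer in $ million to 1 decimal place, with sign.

+$345.2 million

MPC = 1 − MPS = 1 − 0.3 = 0.7.
Spending multiplier = 1/(1 − c + m) = 1/(1 − 0.7 + 0.11) = 1/0.41 ≈ 2.439.
Need ΔY = +$842 million, so ΔG = ΔY/k = (+$842 million) × 0.41 ≈ +$345.2 million.
The government should increase government spending by $345.2 million.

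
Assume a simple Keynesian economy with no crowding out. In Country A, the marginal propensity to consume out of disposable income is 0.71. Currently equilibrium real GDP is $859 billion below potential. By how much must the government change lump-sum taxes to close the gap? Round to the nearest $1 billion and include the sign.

−$351 billion

Spending multiplier = 1/(1 − MPC) = 1/(1 − 0.71) = 1/0.29 ≈ 3.448.
Tax multiplier = −c·k = −0.71/0.29 ≈ −2.448. Need ΔY = +$859 billion, so ΔT = ΔY/(−c·k) = −(+$859 billion) × 0.29 / 0.71 ≈ −$351 billion.
The government should cut lump-sum taxes by $351 billion.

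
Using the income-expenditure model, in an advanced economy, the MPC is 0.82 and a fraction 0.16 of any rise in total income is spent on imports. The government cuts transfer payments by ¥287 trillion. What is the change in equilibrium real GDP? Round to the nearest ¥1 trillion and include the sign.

The transfer change shifts disposable income by −¥287 trillion, so first-round consumption changes by c·ΔTR = 0.82 × (−¥287 trillion) = −¥235.34 trillion.
Expenditure multiplier = 1/(1 − c + m) = 1/(1 − 0.82 + 0.16) = 1/0.34 ≈ 2.941.
The transfer multiplier is c × k ≈ 2.412, so ΔY = k × (c·ΔTR) = (−¥235.34 trillion) / 0.34 ≈ −¥692 trillion.

−¥692 trillion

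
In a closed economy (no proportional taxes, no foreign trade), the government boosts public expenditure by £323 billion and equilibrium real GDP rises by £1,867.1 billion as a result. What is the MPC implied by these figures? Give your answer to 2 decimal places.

0.83

Implied spending multiplier k = ΔY/ΔG = 1,867.1/323 ≈ 5.7805.
Since k = 1/(1 − MPC), MPC = 1 − 1/k = 1 − ΔG/ΔY = 1 − 323/1,867.1 ≈ 0.83.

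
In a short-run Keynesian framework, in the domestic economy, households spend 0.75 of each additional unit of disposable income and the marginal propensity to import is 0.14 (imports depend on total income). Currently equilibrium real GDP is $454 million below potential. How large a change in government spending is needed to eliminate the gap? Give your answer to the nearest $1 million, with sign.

Spending multiplier = 1/(1 − c + m) = 1/(1 − 0.75 + 0.14) = 1/0.39 ≈ 2.564.
Need ΔY = +$454 million, so ΔG = ΔY/k = (+$454 million) × 0.39 ≈ +$177 million.
The government should increase government spending by $177 million.

+$177 million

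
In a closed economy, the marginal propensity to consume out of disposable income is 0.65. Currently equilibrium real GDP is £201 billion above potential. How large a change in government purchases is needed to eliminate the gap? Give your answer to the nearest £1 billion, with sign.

−£70 billion

Spending multiplier = 1/(1 − MPC) = 1/(1 − 0.65) = 1/0.35 ≈ 2.857.
Need ΔY = −£201 billion, so ΔG = ΔY/k = (−£201 billion) × 0.35 ≈ −£70 billion.
The government should cut government purchases by £70 billion.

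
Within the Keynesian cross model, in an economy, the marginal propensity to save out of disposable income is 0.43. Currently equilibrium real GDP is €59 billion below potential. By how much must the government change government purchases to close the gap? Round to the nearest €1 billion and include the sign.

+€25 billion

MPC = 1 − MPS = 1 − 0.43 = 0.57.
Spending multiplier = 1/(1 − MPC) = 1/(1 − 0.57) = 1/0.43 ≈ 2.326.
Need ΔY = +€59 billion, so ΔG = ΔY/k = (+€59 billion) × 0.43 ≈ +€25 billion.
The government should increase government purchases by €25 billion.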